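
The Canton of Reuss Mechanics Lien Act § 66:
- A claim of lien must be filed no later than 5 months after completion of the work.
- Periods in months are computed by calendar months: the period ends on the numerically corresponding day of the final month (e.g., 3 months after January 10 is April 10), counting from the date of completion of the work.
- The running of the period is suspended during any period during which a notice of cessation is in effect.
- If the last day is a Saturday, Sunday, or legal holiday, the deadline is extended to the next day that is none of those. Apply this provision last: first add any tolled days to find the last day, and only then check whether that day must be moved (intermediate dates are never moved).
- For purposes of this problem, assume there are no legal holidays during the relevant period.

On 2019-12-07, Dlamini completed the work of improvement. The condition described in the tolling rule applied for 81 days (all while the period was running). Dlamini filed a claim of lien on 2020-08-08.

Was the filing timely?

No

5 months after 2019-12-07 is May 7, 2020.
Tolling adds 81 days: May 7, 2020 + 81 days = July 27, 2020.
July 27, 2020 is a Monday and not a legal holiday, so no extension applies.
The deadline is July 27, 2020; the filing on August 8, 2020 is after that date.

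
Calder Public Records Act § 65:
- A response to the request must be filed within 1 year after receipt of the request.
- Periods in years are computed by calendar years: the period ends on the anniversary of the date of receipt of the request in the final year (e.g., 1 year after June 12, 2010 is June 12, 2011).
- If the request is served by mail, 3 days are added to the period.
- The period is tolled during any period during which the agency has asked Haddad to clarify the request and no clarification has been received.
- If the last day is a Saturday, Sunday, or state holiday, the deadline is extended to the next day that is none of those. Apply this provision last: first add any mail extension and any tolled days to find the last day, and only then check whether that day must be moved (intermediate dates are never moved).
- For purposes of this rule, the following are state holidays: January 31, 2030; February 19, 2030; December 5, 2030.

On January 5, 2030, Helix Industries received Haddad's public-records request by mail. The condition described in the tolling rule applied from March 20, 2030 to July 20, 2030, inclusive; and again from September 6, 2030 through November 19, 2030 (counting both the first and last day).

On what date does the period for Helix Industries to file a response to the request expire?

1 year after January 5, 2030 is January 5, 2031.
Service was by mail, adding 3 days: January 5, 2031 + 3 days = January 8, 2031.
From March 20, 2030 through July 20, 2030 inclusive is 123 days; tolling adds 123 days: January 8, 2031 + 123 days = May 11, 2031.
From September 6, 2030 through November 19, 2030 inclusive is 75 days; tolling adds 75 days: May 11, 2031 + 75 days = July 25, 2031.
July 25, 2031 is a Friday and not a state holiday, so no extension applies.

July 25, 2031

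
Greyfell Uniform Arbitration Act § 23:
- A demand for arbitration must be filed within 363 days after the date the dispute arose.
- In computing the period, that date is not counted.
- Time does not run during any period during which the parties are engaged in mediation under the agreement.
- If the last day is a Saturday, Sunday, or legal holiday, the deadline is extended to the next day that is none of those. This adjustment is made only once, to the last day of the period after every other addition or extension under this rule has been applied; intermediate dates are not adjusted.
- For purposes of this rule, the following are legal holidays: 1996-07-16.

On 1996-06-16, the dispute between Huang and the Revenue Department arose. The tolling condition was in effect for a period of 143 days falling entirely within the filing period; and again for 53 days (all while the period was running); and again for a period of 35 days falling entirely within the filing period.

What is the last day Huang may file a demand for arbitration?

February 2, 1998

363 days after 1996-06-16 is June 14, 1997.
Tolling adds 143 days: June 14, 1997 + 143 days = November 4, 1997.
Tolling adds 53 days: November 4, 1997 + 53 days = December 27, 1997.
Tolling adds 35 days: December 27, 1997 + 35 days = January 31, 1998.
January 31, 1998 is Saturday; February 1, 1998 is Sunday. The next qualifying day is February 2, 1998.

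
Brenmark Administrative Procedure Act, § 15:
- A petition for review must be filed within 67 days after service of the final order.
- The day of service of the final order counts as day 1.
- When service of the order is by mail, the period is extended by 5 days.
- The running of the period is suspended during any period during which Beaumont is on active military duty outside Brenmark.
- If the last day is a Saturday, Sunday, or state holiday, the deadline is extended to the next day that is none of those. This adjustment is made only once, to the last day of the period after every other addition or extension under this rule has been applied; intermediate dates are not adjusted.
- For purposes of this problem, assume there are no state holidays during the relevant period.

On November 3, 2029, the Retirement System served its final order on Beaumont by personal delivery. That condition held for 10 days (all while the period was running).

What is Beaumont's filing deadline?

January 18, 2030

Counting November 3, 2029 as day 1, day 67 is January 8, 2030.
Service was not by mail, so no mail extension applies.
Tolling adds 10 days: January 8, 2030 + 10 days = January 18, 2030.
January 18, 2030 is a Friday and not a state holiday, so no extension applies.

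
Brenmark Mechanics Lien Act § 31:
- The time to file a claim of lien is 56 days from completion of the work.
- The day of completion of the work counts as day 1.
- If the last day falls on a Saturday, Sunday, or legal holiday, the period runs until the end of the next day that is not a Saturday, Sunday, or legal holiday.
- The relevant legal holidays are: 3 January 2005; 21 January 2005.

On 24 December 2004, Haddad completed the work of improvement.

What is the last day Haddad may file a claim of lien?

February 17, 2005

Counting 24 December 2004 as day 1, day 56 is February 17, 2005.
February 17, 2005 is a Thursday and not a legal holiday, so no extension applies.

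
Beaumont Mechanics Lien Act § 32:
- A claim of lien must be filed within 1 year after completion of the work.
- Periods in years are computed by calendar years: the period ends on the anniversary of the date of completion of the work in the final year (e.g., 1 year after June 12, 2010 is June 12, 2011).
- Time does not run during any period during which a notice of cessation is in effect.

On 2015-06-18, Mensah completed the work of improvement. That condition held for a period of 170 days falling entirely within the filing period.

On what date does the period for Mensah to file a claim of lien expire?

1 year after 2015-06-18 is June 18, 2016.
Tolling adds 170 days: June 18, 2016 + 170 days = December 5, 2016.

December 5, 2016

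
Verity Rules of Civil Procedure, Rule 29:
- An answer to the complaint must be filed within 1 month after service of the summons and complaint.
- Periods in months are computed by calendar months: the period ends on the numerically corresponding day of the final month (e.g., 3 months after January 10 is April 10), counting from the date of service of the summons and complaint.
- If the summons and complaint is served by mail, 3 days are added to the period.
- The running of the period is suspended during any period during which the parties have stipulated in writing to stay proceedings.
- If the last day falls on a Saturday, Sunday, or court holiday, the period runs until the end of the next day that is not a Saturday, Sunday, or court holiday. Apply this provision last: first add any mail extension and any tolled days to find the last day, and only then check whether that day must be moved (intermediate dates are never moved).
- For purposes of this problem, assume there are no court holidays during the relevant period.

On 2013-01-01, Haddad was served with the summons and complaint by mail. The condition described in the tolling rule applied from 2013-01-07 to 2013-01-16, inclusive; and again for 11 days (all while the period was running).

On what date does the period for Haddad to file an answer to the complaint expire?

1 month after 2013-01-01 is February 1, 2013.
Service was by mail, adding 3 days: February 1, 2013 + 3 days = February 4, 2013.
From January 7, 2013 through January 16, 2013 inclusive is 10 days; tolling adds 10 days: February 4, 2013 + 10 days = February 14, 2013.
Tolling adds 11 days: February 14, 2013 + 11 days = February 25, 2013.
February 25, 2013 is a Monday and not a court holiday, so no extension applies.

February 25, 2013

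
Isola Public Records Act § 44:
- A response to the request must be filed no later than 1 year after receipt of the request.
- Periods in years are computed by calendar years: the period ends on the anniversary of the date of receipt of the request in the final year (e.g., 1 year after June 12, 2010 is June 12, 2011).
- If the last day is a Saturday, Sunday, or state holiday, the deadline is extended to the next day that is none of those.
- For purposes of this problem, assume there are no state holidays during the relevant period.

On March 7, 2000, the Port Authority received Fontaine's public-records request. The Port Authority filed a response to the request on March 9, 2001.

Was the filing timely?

1 year after March 7, 2000 is March 7, 2001.
March 7, 2001 is a Wednesday and not a state holiday, so no extension applies.
The deadline is March 7, 2001; the filing on March 9, 2001 is after that date.

No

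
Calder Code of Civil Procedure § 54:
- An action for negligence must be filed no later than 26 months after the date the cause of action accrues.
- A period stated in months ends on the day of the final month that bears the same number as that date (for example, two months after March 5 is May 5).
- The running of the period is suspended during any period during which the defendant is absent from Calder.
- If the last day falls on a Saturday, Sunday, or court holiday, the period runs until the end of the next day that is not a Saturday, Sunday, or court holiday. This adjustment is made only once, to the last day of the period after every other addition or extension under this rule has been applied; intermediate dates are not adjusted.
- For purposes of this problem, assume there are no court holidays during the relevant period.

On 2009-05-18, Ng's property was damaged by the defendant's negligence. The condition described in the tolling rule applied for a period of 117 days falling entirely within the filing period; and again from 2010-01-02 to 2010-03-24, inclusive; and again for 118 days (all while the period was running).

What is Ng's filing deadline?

May 30, 2012

26 months after 2009-05-18 is July 18, 2011.
Tolling adds 117 days: July 18, 2011 + 117 days = November 12, 2011.
From January 2, 2010 through March 24, 2010 inclusive is 82 days; tolling adds 82 days: November 12, 2011 + 82 days = February 2, 2012.
Tolling adds 118 days: February 2, 2012 + 118 days = May 30, 2012.
May 30, 2012 is a Wednesday and not a court holiday, so no extension applies.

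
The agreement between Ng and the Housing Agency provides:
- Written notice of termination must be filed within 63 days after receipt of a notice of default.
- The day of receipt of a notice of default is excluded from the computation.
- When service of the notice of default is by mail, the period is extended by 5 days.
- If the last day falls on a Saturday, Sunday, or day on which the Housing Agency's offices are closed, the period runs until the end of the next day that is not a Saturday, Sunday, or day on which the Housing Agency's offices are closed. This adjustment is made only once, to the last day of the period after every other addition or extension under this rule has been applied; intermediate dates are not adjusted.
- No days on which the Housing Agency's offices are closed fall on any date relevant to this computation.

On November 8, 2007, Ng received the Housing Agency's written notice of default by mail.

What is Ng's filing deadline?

January 15, 2008

63 days after November 8, 2007 is January 10, 2008.
Service was by mail, adding 5 days: January 10, 2008 + 5 days = January 15, 2008.
January 15, 2008 is a Tuesday and not a day on which the Housing Agency's offices are closed, so no extension applies.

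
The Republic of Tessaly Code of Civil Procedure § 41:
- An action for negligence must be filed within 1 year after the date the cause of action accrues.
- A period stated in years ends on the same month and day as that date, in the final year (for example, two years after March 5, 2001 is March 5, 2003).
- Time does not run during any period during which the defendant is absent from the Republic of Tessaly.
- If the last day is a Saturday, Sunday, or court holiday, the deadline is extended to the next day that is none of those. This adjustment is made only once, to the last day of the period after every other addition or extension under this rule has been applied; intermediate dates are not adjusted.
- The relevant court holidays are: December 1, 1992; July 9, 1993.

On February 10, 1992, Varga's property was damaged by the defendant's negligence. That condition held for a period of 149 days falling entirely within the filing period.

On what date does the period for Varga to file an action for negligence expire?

July 12, 1993

1 year after February 10, 1992 is February 10, 1993.
Tolling adds 149 days: February 10, 1993 + 149 days = July 9, 1993.
July 9, 1993 is a listed holiday; July 10, 1993 is Saturday; July 11, 1993 is Sunday. The next qualifying day is July 12, 1993.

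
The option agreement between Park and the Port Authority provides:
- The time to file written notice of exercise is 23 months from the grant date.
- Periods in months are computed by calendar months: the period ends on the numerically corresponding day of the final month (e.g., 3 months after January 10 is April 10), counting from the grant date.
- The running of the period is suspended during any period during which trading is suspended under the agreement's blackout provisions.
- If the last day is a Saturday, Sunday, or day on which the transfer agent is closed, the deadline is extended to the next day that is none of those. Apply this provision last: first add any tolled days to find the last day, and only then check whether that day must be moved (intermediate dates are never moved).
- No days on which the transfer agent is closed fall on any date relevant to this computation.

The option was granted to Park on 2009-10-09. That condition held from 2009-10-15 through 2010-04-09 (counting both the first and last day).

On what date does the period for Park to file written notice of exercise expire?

23 months after 2009-10-09 is September 9, 2011.
From October 15, 2009 through April 9, 2010 inclusive is 177 days; tolling adds 177 days: September 9, 2011 + 177 days = March 4, 2012.
March 4, 2012 is Sunday. The next qualifying day is March 5, 2012.

March 5, 2012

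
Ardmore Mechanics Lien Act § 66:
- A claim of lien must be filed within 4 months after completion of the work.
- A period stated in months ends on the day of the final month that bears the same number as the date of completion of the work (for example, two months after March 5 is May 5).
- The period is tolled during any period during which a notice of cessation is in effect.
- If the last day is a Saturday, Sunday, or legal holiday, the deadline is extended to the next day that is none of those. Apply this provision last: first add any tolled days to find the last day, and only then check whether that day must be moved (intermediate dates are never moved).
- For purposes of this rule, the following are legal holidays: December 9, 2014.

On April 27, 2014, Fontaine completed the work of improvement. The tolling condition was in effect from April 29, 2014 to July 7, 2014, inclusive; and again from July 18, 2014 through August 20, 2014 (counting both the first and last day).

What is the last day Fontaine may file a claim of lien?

4 months after April 27, 2014 is August 27, 2014.
From April 29, 2014 through July 7, 2014 inclusive is 70 days; tolling adds 70 days: August 27, 2014 + 70 days = November 5, 2014.
From July 18, 2014 through August 20, 2014 inclusive is 34 days; tolling adds 34 days: November 5, 2014 + 34 days = December 9, 2014.
December 9, 2014 is a listed holiday. The next qualifying day is December 10, 2014.

December 10, 2014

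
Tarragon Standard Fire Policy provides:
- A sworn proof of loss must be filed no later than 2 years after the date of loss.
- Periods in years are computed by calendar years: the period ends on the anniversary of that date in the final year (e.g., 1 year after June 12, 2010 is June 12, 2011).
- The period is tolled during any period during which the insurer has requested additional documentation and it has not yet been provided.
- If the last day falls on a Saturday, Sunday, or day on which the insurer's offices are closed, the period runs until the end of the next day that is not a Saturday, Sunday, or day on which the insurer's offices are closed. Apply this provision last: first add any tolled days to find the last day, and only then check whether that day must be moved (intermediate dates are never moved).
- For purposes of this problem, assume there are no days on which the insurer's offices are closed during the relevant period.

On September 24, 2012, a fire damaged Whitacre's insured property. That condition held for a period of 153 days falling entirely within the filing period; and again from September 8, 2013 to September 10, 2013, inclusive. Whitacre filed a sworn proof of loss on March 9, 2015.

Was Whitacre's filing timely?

2 years after September 24, 2012 is September 24, 2014.
Tolling adds 153 days: September 24, 2014 + 153 days = February 24, 2015.
From September 8, 2013 through September 10, 2013 inclusive is 3 days; tolling adds 3 days: February 24, 2015 + 3 days = February 27, 2015.
February 27, 2015 is a Friday and not a day on which the insurer's offices are closed, so no extension applies.
The deadline is February 27, 2015; the filing on March 9, 2015 is after that date.

No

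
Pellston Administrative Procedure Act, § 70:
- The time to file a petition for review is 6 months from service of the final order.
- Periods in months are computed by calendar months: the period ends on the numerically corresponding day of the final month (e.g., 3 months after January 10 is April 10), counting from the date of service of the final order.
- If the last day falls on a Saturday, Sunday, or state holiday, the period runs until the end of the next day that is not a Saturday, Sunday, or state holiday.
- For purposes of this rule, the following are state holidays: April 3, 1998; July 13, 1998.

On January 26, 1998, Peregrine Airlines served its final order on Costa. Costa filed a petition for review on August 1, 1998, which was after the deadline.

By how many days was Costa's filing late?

6 months after January 26, 1998 is July 26, 1998.
July 26, 1998 is Sunday. The next qualifying day is July 27, 1998.
The deadline is July 27, 1998; from July 27, 1998 to August 1, 1998 is 5 days.

5 days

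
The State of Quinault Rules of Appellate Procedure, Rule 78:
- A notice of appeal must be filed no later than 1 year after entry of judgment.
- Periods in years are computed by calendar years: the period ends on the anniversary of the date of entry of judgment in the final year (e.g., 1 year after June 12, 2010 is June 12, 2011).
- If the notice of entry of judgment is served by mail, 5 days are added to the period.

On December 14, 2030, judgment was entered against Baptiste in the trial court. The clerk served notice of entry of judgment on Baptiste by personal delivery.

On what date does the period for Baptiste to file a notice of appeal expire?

1 year after December 14, 2030 is December 14, 2031.
Service was not by mail, so no mail extension applies.

December 14, 2031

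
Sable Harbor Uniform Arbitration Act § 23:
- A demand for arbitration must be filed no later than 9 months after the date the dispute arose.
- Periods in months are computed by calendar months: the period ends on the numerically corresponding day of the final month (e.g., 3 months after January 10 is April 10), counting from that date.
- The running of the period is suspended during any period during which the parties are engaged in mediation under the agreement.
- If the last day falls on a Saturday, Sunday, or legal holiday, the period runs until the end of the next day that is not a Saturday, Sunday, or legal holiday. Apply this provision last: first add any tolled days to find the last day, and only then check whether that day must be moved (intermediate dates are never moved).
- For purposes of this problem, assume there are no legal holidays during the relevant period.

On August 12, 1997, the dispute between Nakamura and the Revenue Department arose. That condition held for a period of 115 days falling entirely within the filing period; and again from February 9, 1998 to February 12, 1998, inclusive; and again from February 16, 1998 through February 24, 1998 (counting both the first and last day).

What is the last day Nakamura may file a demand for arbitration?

September 17, 1998

9 months after August 12, 1997 is May 12, 1998.
Tolling adds 115 days: May 12, 1998 + 115 days = September 4, 1998.
From February 9, 1998 through February 12, 1998 inclusive is 4 days; tolling adds 4 days: September 4, 1998 + 4 days = September 8, 1998.
From February 16, 1998 through February 24, 1998 inclusive is 9 days; tolling adds 9 days: September 8, 1998 + 9 days = September 17, 1998.
September 17, 1998 is a Thursday and not a legal holiday, so no extension applies.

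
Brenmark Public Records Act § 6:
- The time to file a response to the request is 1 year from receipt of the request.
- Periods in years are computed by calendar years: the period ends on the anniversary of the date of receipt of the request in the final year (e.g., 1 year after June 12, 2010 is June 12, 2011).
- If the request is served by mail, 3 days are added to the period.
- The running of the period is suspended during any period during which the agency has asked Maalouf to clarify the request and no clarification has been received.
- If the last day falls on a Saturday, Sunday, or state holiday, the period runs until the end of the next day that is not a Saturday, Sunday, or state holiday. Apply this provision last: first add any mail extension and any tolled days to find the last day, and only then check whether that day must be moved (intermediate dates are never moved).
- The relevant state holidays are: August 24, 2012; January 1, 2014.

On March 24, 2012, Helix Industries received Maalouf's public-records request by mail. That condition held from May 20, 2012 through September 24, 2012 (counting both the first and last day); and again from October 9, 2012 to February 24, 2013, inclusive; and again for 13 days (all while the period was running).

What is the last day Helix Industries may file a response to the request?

1 year after March 24, 2012 is March 24, 2013.
Service was by mail, adding 3 days: March 24, 2013 + 3 days = March 27, 2013.
From May 20, 2012 through September 24, 2012 inclusive is 128 days; tolling adds 128 days: March 27, 2013 + 128 days = August 2, 2013.
From October 9, 2012 through February 24, 2013 inclusive is 139 days; tolling adds 139 days: August 2, 2013 + 139 days = December 19, 2013.
Tolling adds 13 days: December 19, 2013 + 13 days = January 1, 2014.
January 1, 2014 is a listed holiday. The next qualifying day is January 2, 2014.

January 2, 2014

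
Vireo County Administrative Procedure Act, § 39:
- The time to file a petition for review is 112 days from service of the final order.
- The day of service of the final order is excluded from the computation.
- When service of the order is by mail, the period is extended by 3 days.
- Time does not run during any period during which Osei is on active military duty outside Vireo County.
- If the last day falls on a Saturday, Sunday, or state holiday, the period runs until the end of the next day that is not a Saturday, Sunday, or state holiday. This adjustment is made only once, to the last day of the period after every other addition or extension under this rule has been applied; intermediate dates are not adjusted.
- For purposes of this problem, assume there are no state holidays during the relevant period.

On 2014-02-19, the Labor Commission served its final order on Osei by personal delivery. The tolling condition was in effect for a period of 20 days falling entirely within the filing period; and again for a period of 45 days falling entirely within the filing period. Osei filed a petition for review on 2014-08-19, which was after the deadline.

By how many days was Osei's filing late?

112 days after 2014-02-19 is June 11, 2014.
Service was not by mail, so no mail extension applies.
Tolling adds 20 days: June 11, 2014 + 20 days = July 1, 2014.
Tolling adds 45 days: July 1, 2014 + 45 days = August 15, 2014.
August 15, 2014 is a Friday and not a state holiday, so no extension applies.
The deadline is August 15, 2014; from August 15, 2014 to August 19, 2014 is 4 days.

4 days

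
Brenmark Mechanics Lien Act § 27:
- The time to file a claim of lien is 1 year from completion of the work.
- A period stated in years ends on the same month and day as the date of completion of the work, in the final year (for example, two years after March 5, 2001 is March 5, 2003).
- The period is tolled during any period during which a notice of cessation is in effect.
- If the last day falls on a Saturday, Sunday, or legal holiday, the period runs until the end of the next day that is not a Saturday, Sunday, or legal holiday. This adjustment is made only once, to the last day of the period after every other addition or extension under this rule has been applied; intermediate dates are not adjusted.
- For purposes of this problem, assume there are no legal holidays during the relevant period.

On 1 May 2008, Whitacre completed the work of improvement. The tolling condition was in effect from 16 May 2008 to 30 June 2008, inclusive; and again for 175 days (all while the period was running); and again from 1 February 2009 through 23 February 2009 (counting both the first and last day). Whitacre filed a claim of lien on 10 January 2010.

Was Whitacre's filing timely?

1 year after 1 May 2008 is May 1, 2009.
From May 16, 2008 through June 30, 2008 inclusive is 46 days; tolling adds 46 days: May 1, 2009 + 46 days = June 16, 2009.
Tolling adds 175 days: June 16, 2009 + 175 days = December 8, 2009.
From February 1, 2009 through February 23, 2009 inclusive is 23 days; tolling adds 23 days: December 8, 2009 + 23 days = December 31, 2009.
December 31, 2009 is a Thursday and not a legal holiday, so no extension applies.
The deadline is December 31, 2009; the filing on January 10, 2010 is after that date.

No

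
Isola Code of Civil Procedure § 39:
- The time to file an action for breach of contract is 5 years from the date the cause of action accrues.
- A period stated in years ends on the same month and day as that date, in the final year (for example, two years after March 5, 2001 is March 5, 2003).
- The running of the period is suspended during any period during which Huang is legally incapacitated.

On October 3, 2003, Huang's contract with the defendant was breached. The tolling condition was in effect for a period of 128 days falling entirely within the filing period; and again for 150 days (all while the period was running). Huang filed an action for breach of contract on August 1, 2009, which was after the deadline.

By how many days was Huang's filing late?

5 years after October 3, 2003 is October 3, 2008.
Tolling adds 128 days: October 3, 2008 + 128 days = February 8, 2009.
Tolling adds 150 days: February 8, 2009 + 150 days = July 8, 2009.
The deadline is July 8, 2009; from July 8, 2009 to August 1, 2009 is 24 days.

24 days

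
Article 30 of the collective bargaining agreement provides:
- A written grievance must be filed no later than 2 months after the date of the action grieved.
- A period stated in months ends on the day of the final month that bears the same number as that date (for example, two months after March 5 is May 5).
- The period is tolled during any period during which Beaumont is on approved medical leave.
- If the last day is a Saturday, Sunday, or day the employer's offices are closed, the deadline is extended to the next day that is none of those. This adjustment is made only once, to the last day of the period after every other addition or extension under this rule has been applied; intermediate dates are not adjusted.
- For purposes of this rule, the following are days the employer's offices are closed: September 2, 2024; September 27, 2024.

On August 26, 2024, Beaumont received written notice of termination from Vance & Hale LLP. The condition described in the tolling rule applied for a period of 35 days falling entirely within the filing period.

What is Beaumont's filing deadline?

2 months after August 26, 2024 is October 26, 2024.
Tolling adds 35 days: October 26, 2024 + 35 days = November 30, 2024.
November 30, 2024 is Saturday; December 1, 2024 is Sunday. The next qualifying day is December 2, 2024.

December 2, 2024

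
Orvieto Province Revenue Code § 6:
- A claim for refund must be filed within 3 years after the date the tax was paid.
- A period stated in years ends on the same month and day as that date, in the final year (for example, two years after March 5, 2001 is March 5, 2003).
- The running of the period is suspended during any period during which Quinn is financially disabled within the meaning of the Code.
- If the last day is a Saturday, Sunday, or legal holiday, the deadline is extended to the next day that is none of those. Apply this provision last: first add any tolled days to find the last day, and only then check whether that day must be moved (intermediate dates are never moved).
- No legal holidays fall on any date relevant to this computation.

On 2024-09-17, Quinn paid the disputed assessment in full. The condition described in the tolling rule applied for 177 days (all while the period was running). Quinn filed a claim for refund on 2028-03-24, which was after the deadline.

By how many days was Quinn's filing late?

11 days

3 years after 2024-09-17 is September 17, 2027.
Tolling adds 177 days: September 17, 2027 + 177 days = March 12, 2028.
March 12, 2028 is Sunday. The next qualifying day is March 13, 2028.
The deadline is March 13, 2028; from March 13, 2028 to March 24, 2028 is 11 days.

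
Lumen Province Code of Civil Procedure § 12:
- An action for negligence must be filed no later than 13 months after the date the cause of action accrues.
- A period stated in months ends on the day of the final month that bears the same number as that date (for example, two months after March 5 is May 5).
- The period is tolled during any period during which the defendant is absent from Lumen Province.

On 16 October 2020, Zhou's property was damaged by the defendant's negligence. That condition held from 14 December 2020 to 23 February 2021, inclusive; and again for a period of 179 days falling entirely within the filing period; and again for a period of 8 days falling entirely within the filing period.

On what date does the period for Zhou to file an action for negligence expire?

August 2, 2022

13 months after 16 October 2020 is November 16, 2021.
From December 14, 2020 through February 23, 2021 inclusive is 72 days; tolling adds 72 days: November 16, 2021 + 72 days = January 27, 2022.
Tolling adds 179 days: January 27, 2022 + 179 days = July 25, 2022.
Tolling adds 8 days: July 25, 2022 + 8 days = August 2, 2022.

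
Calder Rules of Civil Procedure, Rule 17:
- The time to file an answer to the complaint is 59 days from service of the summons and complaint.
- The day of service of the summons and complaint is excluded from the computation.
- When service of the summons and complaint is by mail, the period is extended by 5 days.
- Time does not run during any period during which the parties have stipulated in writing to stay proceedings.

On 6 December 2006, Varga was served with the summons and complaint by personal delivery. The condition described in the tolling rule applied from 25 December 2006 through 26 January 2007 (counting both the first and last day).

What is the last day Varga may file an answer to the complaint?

March 8, 2007

59 days after 6 December 2006 is February 3, 2007.
Service was not by mail, so no mail extension applies.
From December 25, 2006 through January 26, 2007 inclusive is 33 days; tolling adds 33 days: February 3, 2007 + 33 days = March 8, 2007.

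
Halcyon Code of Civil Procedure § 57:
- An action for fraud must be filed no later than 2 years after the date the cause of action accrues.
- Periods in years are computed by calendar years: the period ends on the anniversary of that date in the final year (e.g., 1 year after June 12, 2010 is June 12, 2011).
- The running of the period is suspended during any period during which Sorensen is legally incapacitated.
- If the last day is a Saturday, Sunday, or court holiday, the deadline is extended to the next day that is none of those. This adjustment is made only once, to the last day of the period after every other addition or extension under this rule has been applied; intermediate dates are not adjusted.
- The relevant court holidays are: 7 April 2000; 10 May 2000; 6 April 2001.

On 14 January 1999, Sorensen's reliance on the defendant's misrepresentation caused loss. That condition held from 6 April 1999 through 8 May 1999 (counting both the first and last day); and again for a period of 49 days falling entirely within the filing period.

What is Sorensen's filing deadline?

April 9, 2001

2 years after 14 January 1999 is January 14, 2001.
From April 6, 1999 through May 8, 1999 inclusive is 33 days; tolling adds 33 days: January 14, 2001 + 33 days = February 16, 2001.
Tolling adds 49 days: February 16, 2001 + 49 days = April 6, 2001.
April 6, 2001 is a listed holiday; April 7, 2001 is Saturday; April 8, 2001 is Sunday. The next qualifying day is April 9, 2001.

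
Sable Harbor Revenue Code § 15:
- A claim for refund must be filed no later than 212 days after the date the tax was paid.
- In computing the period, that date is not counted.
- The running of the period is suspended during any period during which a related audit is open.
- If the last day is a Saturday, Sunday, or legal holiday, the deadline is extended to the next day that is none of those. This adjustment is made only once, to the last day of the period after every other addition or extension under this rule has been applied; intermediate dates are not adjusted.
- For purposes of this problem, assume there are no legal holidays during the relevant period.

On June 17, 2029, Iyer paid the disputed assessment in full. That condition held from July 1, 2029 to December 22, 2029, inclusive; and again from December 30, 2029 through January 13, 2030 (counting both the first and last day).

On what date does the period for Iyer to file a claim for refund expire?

212 days after June 17, 2029 is January 15, 2030.
From July 1, 2029 through December 22, 2029 inclusive is 175 days; tolling adds 175 days: January 15, 2030 + 175 days = July 9, 2030.
From December 30, 2029 through January 13, 2030 inclusive is 15 days; tolling adds 15 days: July 9, 2030 + 15 days = July 24, 2030.
July 24, 2030 is a Wednesday and not a legal holiday, so no extension applies.

July 24, 2030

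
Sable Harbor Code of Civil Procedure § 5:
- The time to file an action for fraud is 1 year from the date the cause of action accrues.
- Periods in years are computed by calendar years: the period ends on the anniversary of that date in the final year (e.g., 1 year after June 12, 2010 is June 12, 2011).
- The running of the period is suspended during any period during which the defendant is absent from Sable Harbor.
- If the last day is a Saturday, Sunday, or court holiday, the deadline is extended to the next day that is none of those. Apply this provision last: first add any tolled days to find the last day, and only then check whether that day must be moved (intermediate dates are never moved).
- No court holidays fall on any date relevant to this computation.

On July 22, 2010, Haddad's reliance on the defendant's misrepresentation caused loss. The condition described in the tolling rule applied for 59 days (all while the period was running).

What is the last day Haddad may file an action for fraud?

September 19, 2011

1 year after July 22, 2010 is July 22, 2011.
Tolling adds 59 days: July 22, 2011 + 59 days = September 19, 2011.
September 19, 2011 is a Monday and not a court holiday, so no extension applies.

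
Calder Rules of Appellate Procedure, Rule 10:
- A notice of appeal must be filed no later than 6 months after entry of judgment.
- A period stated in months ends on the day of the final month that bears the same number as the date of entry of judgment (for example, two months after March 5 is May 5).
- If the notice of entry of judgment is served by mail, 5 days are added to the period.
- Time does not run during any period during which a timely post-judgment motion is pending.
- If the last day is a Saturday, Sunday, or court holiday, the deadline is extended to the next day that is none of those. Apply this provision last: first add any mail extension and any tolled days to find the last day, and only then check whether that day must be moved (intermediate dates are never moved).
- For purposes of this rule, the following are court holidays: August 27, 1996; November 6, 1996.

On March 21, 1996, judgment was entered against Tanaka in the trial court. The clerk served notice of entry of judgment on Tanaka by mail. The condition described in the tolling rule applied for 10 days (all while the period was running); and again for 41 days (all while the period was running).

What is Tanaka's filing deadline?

6 months after March 21, 1996 is September 21, 1996.
Service was by mail, adding 5 days: September 21, 1996 + 5 days = September 26, 1996.
Tolling adds 10 days: September 26, 1996 + 10 days = October 6, 1996.
Tolling adds 41 days: October 6, 1996 + 41 days = November 16, 1996.
November 16, 1996 is Saturday; November 17, 1996 is Sunday. The next qualifying day is November 18, 1996.

November 18, 1996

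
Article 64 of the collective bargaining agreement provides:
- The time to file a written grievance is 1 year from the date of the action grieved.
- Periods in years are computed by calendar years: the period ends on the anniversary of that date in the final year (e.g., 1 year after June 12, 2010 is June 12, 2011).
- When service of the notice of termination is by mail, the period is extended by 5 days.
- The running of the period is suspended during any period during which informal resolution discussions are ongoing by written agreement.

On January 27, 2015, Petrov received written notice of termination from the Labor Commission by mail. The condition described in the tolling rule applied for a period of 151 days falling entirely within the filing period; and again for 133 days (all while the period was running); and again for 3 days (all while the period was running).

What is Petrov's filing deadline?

November 14, 2016

1 year after January 27, 2015 is January 27, 2016.
Service was by mail, adding 5 days: January 27, 2016 + 5 days = February 1, 2016.
Tolling adds 151 days: February 1, 2016 + 151 days = July 1, 2016.
Tolling adds 133 days: July 1, 2016 + 133 days = November 11, 2016.
Tolling adds 3 days: November 11, 2016 + 3 days = November 14, 2016.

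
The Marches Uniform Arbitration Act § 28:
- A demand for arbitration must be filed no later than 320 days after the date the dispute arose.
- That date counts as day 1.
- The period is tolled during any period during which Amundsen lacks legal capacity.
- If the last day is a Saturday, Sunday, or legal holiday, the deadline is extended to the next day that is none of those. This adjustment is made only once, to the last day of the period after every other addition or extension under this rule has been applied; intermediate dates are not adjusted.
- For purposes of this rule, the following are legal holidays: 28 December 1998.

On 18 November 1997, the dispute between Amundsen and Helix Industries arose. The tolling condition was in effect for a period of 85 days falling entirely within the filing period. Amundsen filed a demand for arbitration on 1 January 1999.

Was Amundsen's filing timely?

Counting 18 November 1997 as day 1, day 320 is October 3, 1998.
Tolling adds 85 days: October 3, 1998 + 85 days = December 27, 1998.
December 27, 1998 is Sunday; December 28, 1998 is a listed holiday. The next qualifying day is December 29, 1998.
The deadline is December 29, 1998; the filing on January 1, 1999 is after that date.

No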